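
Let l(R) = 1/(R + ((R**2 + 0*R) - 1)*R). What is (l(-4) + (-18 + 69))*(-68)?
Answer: -55471/16 ≈ -3466.9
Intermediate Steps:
l(R) = 1/(R + R*(-1 + R**2)) (l(R) = 1/(R + ((R**2 + 0) - 1)*R) = 1/(R + (R**2 - 1)*R) = 1/(R + (-1 + R**2)*R) = 1/(R + R*(-1 + R**2)))
(l(-4) + (-18 + 69))*(-68) = ((-4)**(-3) + (-18 + 69))*(-68) = (-1/64 + 51)*(-68) = (3263/64)*(-68) = -55471/16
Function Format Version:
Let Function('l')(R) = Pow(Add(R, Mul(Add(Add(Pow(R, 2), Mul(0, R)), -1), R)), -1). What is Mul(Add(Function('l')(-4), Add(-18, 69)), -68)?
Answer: Rational(-55471, 16) ≈ -3466.9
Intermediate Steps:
Function('l')(R) = Pow(Add(R, Mul(R, Add(-1, Pow(R, 2)))), -1) (Function('l')(R) = Pow(Add(R, Mul(Add(Add(Pow(R, 2), 0), -1), R)), -1) = Pow(Add(R, Mul(Add(Pow(R, 2), -1), R)), -1) = Pow(Add(R, Mul(Add(-1, Pow(R, 2)), R)), -1) = Pow(Add(R, Mul(R, Add(-1, Pow(R, 2)))), -1))
Mul(Add(Function('l')(-4), Add(-18, 69)), -68) = Mul(Add(Pow(-4, -3), Add(-18, 69)), -68) = Mul(Add(Rational(-1, 64), 51), -68) = Mul(Rational(3263, 64), -68) = Rational(-55471, 16)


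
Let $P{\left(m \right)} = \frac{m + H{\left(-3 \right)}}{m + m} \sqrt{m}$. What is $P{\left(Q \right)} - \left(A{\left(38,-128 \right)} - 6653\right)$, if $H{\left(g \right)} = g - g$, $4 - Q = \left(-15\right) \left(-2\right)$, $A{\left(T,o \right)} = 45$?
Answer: $6608 + \frac{i \sqrt{26}}{2} \approx 6608.0 + 2.5495 i$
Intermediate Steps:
$Q = -26$ ($Q = 4 - \left(-15\right) \left(-2\right) = 4 - 30 = -26$)
$H{\left(g \right)} = 0$
$P{\left(m \right)} = \frac{\sqrt{m}}{2}$ ($P{\left(m \right)} = \frac{m + 0}{m + m} \sqrt{m} = \frac{m}{2 m} \sqrt{m} = m \frac{1}{2 m} \sqrt{m} = \frac{\sqrt{m}}{2}$)
$P{\left(Q \right)} - \left(A{\left(38,-128 \right)} - 6653\right) = \frac{\sqrt{-26}}{2} - \left(45 - 6653\right) = \frac{i \sqrt{26}}{2} - \left(45 - 6653\right) = \frac{i \sqrt{26}}{2} - -6608 = \frac{i \sqrt{26}}{2} + 6608 = 6608 + \frac{i \sqrt{26}}{2}$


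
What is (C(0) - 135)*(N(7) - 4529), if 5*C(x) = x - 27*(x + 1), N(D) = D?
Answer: 3174444/5 ≈ 6.3489e+5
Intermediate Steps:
C(x) = -27/5 - 26*x/5 (C(x) = (x - 27*(x + 1))/5 = (x - 27*(1 + x))/5 = (x - (27 + 27*x))/5 = (x + (-27 - 27*x))/5 = (-27 - 26*x)/5 = -27/5 - 26*x/5)
(C(0) - 135)*(N(7) - 4529) = ((-27/5 - 26/5*0) - 135)*(7 - 4529) = ((-27/5 + 0) - 135)*(-4522) = (-27/5 - 135)*(-4522) = -702/5*(-4522) = 3174444/5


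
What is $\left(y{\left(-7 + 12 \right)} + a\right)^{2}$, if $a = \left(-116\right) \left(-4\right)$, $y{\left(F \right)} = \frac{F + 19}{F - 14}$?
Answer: $\frac{1915456}{9} \approx 2.1283 \cdot 10^{5}$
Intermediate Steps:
$y{\left(F \right)} = \frac{19 + F}{-14 + F}$
$a = 464$
$\left(y{\left(-7 + 12 \right)} + a\right)^{2} = \left(\frac{19 + \left(-7 + 12\right)}{-14 + \left(-7 + 12\right)} + 464\right)^{2} = \left(\frac{19 + 5}{-14 + 5} + 464\right)^{2} = \left(\frac{1}{-9} \cdot 24 + 464\right)^{2} = \left(\left(- \frac{1}{9}\right) 24 + 464\right)^{2} = \left(- \frac{8}{3} + 464\right)^{2} = \left(\frac{1384}{3}\right)^{2} = \frac{1915456}{9}$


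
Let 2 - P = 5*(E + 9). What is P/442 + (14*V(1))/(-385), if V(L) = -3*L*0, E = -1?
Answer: -19/221 ≈ -0.085973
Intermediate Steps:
V(L) = 0
P = -38 (P = 2 - 5*(-1 + 9) = 2 - 5*8 = 2 - 1*40 = 2 - 40 = -38)
P/442 + (14*V(1))/(-385) = -38/442 + (14*0)/(-385) = -38*1/442 + 0*(-1/385) = -19/221 + 0 = -19/221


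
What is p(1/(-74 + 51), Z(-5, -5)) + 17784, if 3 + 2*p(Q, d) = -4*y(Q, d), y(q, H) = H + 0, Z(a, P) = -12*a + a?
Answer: 35345/2 ≈ 17673.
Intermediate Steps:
Z(a, P) = -11*a
y(q, H) = H
p(Q, d) = -3/2 - 2*d (p(Q, d) = -3/2 + (-4*d)/2 = -3/2 - 2*d)
p(1/(-74 + 51), Z(-5, -5)) + 17784 = (-3/2 - (-22)*(-5)) + 17784 = (-3/2 - 2*55) + 17784 = (-3/2 - 110) + 17784 = -223/2 + 17784 = 35345/2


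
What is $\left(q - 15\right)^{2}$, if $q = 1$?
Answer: $196$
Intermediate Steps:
$\left(q - 15\right)^{2} = \left(1 - 15\right)^{2} = \left(-14\right)^{2} = 196$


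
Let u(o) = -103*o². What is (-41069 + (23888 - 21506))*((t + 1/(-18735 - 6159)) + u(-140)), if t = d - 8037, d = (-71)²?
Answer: 1947139520822375/24894 ≈ 7.8217e+10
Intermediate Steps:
d = 5041
t = -2996 (t = 5041 - 8037 = -2996)
(-41069 + (23888 - 21506))*((t + 1/(-18735 - 6159)) + u(-140)) = (-41069 + (23888 - 21506))*((-2996 + 1/(-18735 - 6159)) - 103*(-140)²) = (-41069 + 2382)*((-2996 + 1/(-24894)) - 103*19600) = -38687*((-2996 - 1/24894) - 2018800) = -38687*(-74582425/24894 - 2018800) = -38687*(-50330589625/24894) = 1947139520822375/24894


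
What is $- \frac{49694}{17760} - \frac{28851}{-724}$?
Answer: $\frac{59551913}{1607280} \approx 37.051$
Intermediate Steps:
$- \frac{49694}{17760} - \frac{28851}{-724} = \left(-49694\right) \frac{1}{17760} - - \frac{28851}{724} = - \frac{24847}{8880} + \frac{28851}{724} = \frac{59551913}{1607280}$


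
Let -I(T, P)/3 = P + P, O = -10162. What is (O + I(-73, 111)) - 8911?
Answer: -19739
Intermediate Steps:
I(T, P) = -6*P (I(T, P) = -3*(P + P) = -6*P)
(O + I(-73, 111)) - 8911 = (-10162 - 6*111) - 8911 = (-10162 - 666) - 8911 = -10828 - 8911 = -19739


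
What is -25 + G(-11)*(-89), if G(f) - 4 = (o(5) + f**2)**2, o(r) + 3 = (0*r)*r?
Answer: -1239617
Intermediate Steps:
o(r) = -3 (o(r) = -3 + (0*r)*r = -3 + 0*r = -3 + 0 = -3)
G(f) = 4 + (-3 + f**2)**2
-25 + G(-11)*(-89) = -25 + (4 + (-3 + (-11)**2)**2)*(-89) = -25 + (4 + (-3 + 121)**2)*(-89) = -25 + (4 + 118**2)*(-89) = -25 + (4 + 13924)*(-89) = -25 + 13928*(-89) = -25 - 1239592 = -1239617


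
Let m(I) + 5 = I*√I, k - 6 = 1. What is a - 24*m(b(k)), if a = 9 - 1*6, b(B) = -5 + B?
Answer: 123 - 48*√2 ≈ 55.118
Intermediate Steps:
k = 7 (k = 6 + 1 = 7)
a = 3 (a = 9 - 6 = 3)
m(I) = -5 + I^(3/2) (m(I) = -5 + I*√I = -5 + I^(3/2))
a - 24*m(b(k)) = 3 - 24*(-5 + (-5 + 7)^(3/2)) = 3 - 24*(-5 + 2^(3/2)) = 3 - 24*(-5 + 2*√2) = 3 + (120 - 48*√2) = 123 - 48*√2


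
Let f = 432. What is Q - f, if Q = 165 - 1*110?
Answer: -377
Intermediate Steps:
Q = 55 (Q = 165 - 110 = 55)
Q - f = 55 - 1*432 = 55 - 432 = -377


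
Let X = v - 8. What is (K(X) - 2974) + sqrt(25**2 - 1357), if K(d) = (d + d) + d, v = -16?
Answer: -3046 + 2*I*sqrt(183) ≈ -3046.0 + 27.056*I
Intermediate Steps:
X = -24 (X = -16 - 8 = -24)
K(d) = 3*d (K(d) = 2*d + d = 3*d)
(K(X) - 2974) + sqrt(25**2 - 1357) = (3*(-24) - 2974) + sqrt(25**2 - 1357) = (-72 - 2974) + sqrt(625 - 1357) = -3046 + sqrt(-732) = -3046 + 2*I*sqrt(183)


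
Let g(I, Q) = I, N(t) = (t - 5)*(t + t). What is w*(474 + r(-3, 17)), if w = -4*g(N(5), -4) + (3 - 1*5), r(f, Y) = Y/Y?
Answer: -950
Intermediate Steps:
r(f, Y) = 1
N(t) = 2*t*(-5 + t) (N(t) = (-5 + t)*(2*t) = 2*t*(-5 + t))
w = -2 (w = -8*5*(-5 + 5) + (3 - 1*5) = -8*5*0 + (3 - 5) = -4*0 - 2 = 0 - 2 = -2)
w*(474 + r(-3, 17)) = -2*(474 + 1) = -2*475 = -950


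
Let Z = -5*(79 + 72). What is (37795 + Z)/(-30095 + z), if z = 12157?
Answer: -18520/8969 ≈ -2.0649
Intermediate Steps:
Z = -755 (Z = -5*151 = -755)
(37795 + Z)/(-30095 + z) = (37795 - 755)/(-30095 + 12157) = 37040/(-17938) = 37040*(-1/17938) = -18520/8969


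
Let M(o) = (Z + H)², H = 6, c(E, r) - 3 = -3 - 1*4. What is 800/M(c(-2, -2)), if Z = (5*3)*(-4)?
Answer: 200/729 ≈ 0.27435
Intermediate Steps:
c(E, r) = -4 (c(E, r) = 3 + (-3 - 1*4) = 3 + (-3 - 4) = 3 - 7 = -4)
Z = -60 (Z = 15*(-4) = -60)
M(o) = 2916 (M(o) = (-60 + 6)² = (-54)² = 2916)
800/M(c(-2, -2)) = 800/2916 = 800*(1/2916) = 200/729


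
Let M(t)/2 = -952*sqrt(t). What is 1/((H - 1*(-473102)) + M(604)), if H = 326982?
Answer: 200021/159486194148 + 238*sqrt(151)/39871548537 ≈ 1.3275e-6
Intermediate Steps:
M(t) = -1904*sqrt(t) (M(t) = 2*(-952*sqrt(t)) = -1904*sqrt(t))
1/((H - 1*(-473102)) + M(604)) = 1/((326982 - 1*(-473102)) - 3808*sqrt(151)) = 1/((326982 + 473102) - 3808*sqrt(151)) = 1/(800084 - 3808*sqrt(151))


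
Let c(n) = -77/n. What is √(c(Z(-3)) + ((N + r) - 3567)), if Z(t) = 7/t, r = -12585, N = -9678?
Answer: I*√25797 ≈ 160.61*I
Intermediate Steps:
√(c(Z(-3)) + ((N + r) - 3567)) = √(-77/(7/(-3)) + ((-9678 - 12585) - 3567)) = √(-77/(7*(-⅓)) + (-22263 - 3567)) = √(-77/(-7/3) - 25830) = √(-77*(-3/7) - 25830) = √(33 - 25830) = √(-25797) = I*√25797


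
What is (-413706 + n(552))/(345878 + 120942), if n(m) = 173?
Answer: -413533/466820 ≈ -0.88585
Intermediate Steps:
(-413706 + n(552))/(345878 + 120942) = (-413706 + 173)/(345878 + 120942) = -413533/466820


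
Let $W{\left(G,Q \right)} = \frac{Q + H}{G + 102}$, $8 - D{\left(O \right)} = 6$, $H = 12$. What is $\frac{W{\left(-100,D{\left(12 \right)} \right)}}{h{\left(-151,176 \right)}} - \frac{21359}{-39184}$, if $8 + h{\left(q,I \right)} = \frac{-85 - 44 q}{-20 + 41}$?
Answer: $\frac{655601}{1154032} \approx 0.5681$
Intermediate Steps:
$D{\left(O \right)} = 2$ ($D{\left(O \right)} = 8 - 6 = 2$)
$h{\left(q,I \right)} = - \frac{253}{21} - \frac{44 q}{21}$ ($h{\left(q,I \right)} = -8 + \frac{-85 - 44 q}{-20 + 41} = -8 + \frac{-85 - 44 q}{21} = -8 + \left(-85 - 44 q\right) \frac{1}{21} = -8 - \left(\frac{85}{21} + \frac{44 q}{21}\right) = - \frac{253}{21} - \frac{44 q}{21}$)
$W{\left(G,Q \right)} = \frac{12 + Q}{102 + G}$ ($W{\left(G,Q \right)} = \frac{Q + 12}{G + 102} = \frac{12 + Q}{102 + G}$)
$\frac{W{\left(-100,D{\left(12 \right)} \right)}}{h{\left(-151,176 \right)}} - \frac{21359}{-39184} = \frac{\frac{1}{102 - 100} \left(12 + 2\right)}{- \frac{253}{21} - - \frac{6644}{21}} - \frac{21359}{-39184} = \frac{\frac{1}{2} \cdot 14}{- \frac{253}{21} + \frac{6644}{21}} - - \frac{689}{1264} = \frac{\frac{1}{2} \cdot 14}{\frac{913}{3}} + \frac{689}{1264} = 7 \cdot \frac{3}{913} + \frac{689}{1264} = \frac{21}{913} + \frac{689}{1264} = \frac{655601}{1154032}$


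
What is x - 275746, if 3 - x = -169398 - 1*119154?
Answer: 12809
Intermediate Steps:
x = 288555 (x = 3 - (-169398 - 1*119154) = 3 - (-169398 - 119154) = 3 - 1*(-288552) = 3 + 288552 = 288555)
x - 275746 = 288555 - 275746 = 12809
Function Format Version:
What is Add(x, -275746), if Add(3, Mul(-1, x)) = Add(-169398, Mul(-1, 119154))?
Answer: 12809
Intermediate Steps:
x = 288555 (x = Add(3, Mul(-1, Add(-169398, Mul(-1, 119154)))) = Add(3, Mul(-1, Add(-169398, -119154))) = Add(3, Mul(-1, -288552)) = Add(3, 288552) = 288555)
Add(x, -275746) = Add(288555, -275746) = 12809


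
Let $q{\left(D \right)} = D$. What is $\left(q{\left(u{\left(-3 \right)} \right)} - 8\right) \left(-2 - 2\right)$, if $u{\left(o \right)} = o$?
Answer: $44$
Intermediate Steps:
$\left(q{\left(u{\left(-3 \right)} \right)} - 8\right) \left(-2 - 2\right) = \left(-3 - 8\right) \left(-2 - 2\right) = \left(-11\right) \left(-4\right) = 44$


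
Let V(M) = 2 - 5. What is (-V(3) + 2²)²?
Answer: 49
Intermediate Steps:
V(M) = -3
(-V(3) + 2²)² = (-1*(-3) + 2²)² = (3 + 4)² = 7² = 49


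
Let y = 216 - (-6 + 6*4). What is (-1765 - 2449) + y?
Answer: -4016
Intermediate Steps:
y = 198 (y = 216 - (-6 + 24) = 216 - 1*18 = 216 - 18 = 198)
(-1765 - 2449) + y = (-1765 - 2449) + 198 = -4214 + 198 = -4016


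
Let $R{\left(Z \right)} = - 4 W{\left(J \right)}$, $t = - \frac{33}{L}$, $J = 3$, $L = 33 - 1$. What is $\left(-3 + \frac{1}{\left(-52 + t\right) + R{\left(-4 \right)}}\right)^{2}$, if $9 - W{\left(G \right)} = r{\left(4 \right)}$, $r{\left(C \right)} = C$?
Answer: $\frac{49603849}{5461569} \approx 9.0823$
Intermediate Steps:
$L = 32$
$W{\left(G \right)} = 5$ ($W{\left(G \right)} = 9 - 4 = 5$)
$t = - \frac{33}{32} \approx -1.0313$
$R{\left(Z \right)} = -20$ ($R{\left(Z \right)} = \left(-4\right) 5 = -20$)
$\left(-3 + \frac{1}{\left(-52 + t\right) + R{\left(-4 \right)}}\right)^{2} = \left(-3 + \frac{1}{\left(-52 - \frac{33}{32}\right) - 20}\right)^{2} = \left(-3 + \frac{1}{- \frac{1697}{32} - 20}\right)^{2} = \left(-3 + \frac{1}{- \frac{2337}{32}}\right)^{2} = \left(-3 - \frac{32}{2337}\right)^{2} = \left(- \frac{7043}{2337}\right)^{2} = \frac{49603849}{5461569}$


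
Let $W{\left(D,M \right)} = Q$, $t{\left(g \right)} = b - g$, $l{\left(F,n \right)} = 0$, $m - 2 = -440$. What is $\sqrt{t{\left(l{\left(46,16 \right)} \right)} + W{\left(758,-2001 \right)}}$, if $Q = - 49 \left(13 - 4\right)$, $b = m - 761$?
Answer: $2 i \sqrt{410} \approx 40.497 i$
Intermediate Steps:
$m = -438$ ($m = 2 - 440 = -438$)
$b = -1199$ ($b = -438 - 761 = -1199$)
$t{\left(g \right)} = -1199 - g$
$Q = -441$ ($Q = \left(-49\right) 9 = -441$)
$W{\left(D,M \right)} = -441$
$\sqrt{t{\left(l{\left(46,16 \right)} \right)} + W{\left(758,-2001 \right)}} = \sqrt{\left(-1199 - 0\right) - 441} = \sqrt{\left(-1199 + 0\right) - 441} = \sqrt{-1199 - 441} = \sqrt{-1640} = 2 i \sqrt{410}$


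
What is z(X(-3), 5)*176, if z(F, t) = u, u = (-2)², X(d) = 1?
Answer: 704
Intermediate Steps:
u = 4
z(F, t) = 4
z(X(-3), 5)*176 = 4*176 = 704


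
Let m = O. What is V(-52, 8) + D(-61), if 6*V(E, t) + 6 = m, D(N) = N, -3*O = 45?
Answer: -129/2 ≈ -64.500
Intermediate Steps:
O = -15 (O = -1/3*45 = -15)
m = -15
V(E, t) = -7/2 (V(E, t) = -1 + (1/6)*(-15) = -1 - 5/2 = -7/2)
V(-52, 8) + D(-61) = -7/2 - 61 = -129/2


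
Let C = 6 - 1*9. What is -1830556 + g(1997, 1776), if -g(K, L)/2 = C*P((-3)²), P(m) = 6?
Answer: -1830520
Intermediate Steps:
C = -3 (C = 6 - 9 = -3)
g(K, L) = 36 (g(K, L) = -(-6)*6 = -2*(-18) = 36)
-1830556 + g(1997, 1776) = -1830556 + 36 = -1830520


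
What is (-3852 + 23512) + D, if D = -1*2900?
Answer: 16760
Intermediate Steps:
D = -2900
(-3852 + 23512) + D = (-3852 + 23512) - 2900 = 19660 - 2900 = 16760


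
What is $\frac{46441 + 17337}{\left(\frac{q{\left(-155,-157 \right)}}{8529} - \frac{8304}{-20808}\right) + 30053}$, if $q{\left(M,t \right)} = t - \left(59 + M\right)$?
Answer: $\frac{78602590209}{37039017371} \approx 2.1222$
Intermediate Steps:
$q{\left(M,t \right)} = -59 + t - M$
$\frac{46441 + 17337}{\left(\frac{q{\left(-155,-157 \right)}}{8529} - \frac{8304}{-20808}\right) + 30053} = \frac{46441 + 17337}{\left(\frac{-59 - 157 - -155}{8529} - \frac{8304}{-20808}\right) + 30053} = \frac{63778}{\left(\left(-59 - 157 + 155\right) \frac{1}{8529} - - \frac{346}{867}\right) + 30053} = \frac{63778}{\left(\left(-61\right) \frac{1}{8529} + \frac{346}{867}\right) + 30053} = \frac{63778}{\left(- \frac{61}{8529} + \frac{346}{867}\right) + 30053} = \frac{63778}{\frac{966049}{2464881} + 30053} = \frac{63778}{\frac{74078034742}{2464881}} = 63778 \cdot \frac{2464881}{74078034742} = \frac{78602590209}{37039017371}$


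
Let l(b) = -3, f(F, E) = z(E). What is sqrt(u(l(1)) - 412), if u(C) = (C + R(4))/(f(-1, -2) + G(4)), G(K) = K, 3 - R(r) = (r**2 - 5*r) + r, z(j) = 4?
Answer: 2*I*sqrt(103) ≈ 20.298*I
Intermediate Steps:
f(F, E) = 4
R(r) = 3 - r**2 + 4*r (R(r) = 3 - ((r**2 - 5*r) + r) = 3 - (r**2 - 4*r) = 3 + (-r**2 + 4*r) = 3 - r**2 + 4*r)
u(C) = 3/8 + C/8 (u(C) = (C + (3 - 1*4**2 + 4*4))/(4 + 4) = (C + (3 - 1*16 + 16))/8 = (C + (3 - 16 + 16))*(1/8) = (C + 3)*(1/8) = (3 + C)*(1/8) = 3/8 + C/8)
sqrt(u(l(1)) - 412) = sqrt((3/8 + (1/8)*(-3)) - 412) = sqrt((3/8 - 3/8) - 412) = sqrt(0 - 412) = sqrt(-412) = 2*I*sqrt(103)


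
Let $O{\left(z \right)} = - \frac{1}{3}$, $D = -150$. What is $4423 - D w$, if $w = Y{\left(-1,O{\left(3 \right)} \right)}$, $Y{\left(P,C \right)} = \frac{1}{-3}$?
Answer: $4373$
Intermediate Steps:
$O{\left(z \right)} = - \frac{1}{3}$ ($O{\left(z \right)} = \left(-1\right) \frac{1}{3} = - \frac{1}{3}$)
$Y{\left(P,C \right)} = - \frac{1}{3}$
$w = - \frac{1}{3} \approx -0.33333$
$4423 - D w = 4423 - \left(-150\right) \left(- \frac{1}{3}\right) = 4423 - 50 = 4373$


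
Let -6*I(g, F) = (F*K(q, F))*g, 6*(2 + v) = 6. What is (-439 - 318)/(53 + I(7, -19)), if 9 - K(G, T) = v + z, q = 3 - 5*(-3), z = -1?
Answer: -4542/1781 ≈ -2.5503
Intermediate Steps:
v = -1 (v = -2 + (⅙)*6 = -2 + 1 = -1)
q = 18 (q = 3 + 15 = 18)
K(G, T) = 11 (K(G, T) = 9 - (-1 - 1) = 9 - 1*(-2) = 9 + 2 = 11)
I(g, F) = -11*F*g/6 (I(g, F) = -F*11*g/6 = -11*F*g/6)
(-439 - 318)/(53 + I(7, -19)) = (-439 - 318)/(53 - 11/6*(-19)*7) = -757/(53 + 1463/6) = -757/1781/6 = -757*6/1781 = -4542/1781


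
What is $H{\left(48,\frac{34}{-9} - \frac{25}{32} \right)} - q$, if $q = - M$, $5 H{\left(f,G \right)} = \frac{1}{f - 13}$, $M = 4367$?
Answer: $\frac{764226}{175} \approx 4367.0$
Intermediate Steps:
$H{\left(f,G \right)} = \frac{1}{5 \left(-13 + f\right)}$ ($H{\left(f,G \right)} = \frac{1}{5 \left(f - 13\right)} = \frac{1}{5 \left(-13 + f\right)}$)
$q = -4367$ ($q = \left(-1\right) 4367 = -4367$)
$H{\left(48,\frac{34}{-9} - \frac{25}{32} \right)} - q = \frac{1}{5 \left(-13 + 48\right)} - -4367 = \frac{1}{5 \cdot 35} + 4367 = \frac{1}{5} \cdot \frac{1}{35} + 4367 = \frac{1}{175} + 4367 = \frac{764226}{175}$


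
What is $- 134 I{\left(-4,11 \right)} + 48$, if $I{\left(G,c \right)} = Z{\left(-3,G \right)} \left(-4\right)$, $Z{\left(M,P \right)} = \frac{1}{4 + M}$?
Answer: $584$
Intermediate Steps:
$I{\left(G,c \right)} = -4$ ($I{\left(G,c \right)} = \frac{1}{4 - 3} \left(-4\right) = 1^{-1} \left(-4\right) = 1 \left(-4\right) = -4$)
$- 134 I{\left(-4,11 \right)} + 48 = \left(-134\right) \left(-4\right) + 48 = 536 + 48 = 584$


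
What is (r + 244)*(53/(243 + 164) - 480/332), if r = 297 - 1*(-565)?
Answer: -49151746/33781 ≈ -1455.0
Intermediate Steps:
r = 862 (r = 297 + 565 = 862)
(r + 244)*(53/(243 + 164) - 480/332) = (862 + 244)*(53/(243 + 164) - 480/332) = 1106*(53/407 - 480*1/332) = 1106*(53*(1/407) - 120/83) = 1106*(53/407 - 120/83) = 1106*(-44441/33781) = -49151746/33781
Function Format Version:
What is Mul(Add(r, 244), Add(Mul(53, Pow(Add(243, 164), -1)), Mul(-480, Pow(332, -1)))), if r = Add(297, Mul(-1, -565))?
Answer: Rational(-49151746, 33781) ≈ -1455.0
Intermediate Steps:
r = 862 (r = Add(297, 565) = 862)
Mul(Add(r, 244), Add(Mul(53, Pow(Add(243, 164), -1)), Mul(-480, Pow(332, -1)))) = Mul(Add(862, 244), Add(Mul(53, Pow(Add(243, 164), -1)), Mul(-480, Pow(332, -1)))) = Mul(1106, Add(Mul(53, Pow(407, -1)), Mul(-480, Rational(1, 332)))) = Mul(1106, Add(Mul(53, Rational(1, 407)), Rational(-120, 83))) = Mul(1106, Add(Rational(53, 407), Rational(-120, 83))) = Mul(1106, Rational(-44441, 33781)) = Rational(-49151746, 33781)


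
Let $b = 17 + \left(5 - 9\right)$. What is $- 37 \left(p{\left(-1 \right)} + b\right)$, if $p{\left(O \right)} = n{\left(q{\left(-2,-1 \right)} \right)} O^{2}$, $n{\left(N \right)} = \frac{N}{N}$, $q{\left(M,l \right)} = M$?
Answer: $-518$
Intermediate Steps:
$n{\left(N \right)} = 1$
$p{\left(O \right)} = O^{2}$ ($p{\left(O \right)} = 1 O^{2} = O^{2}$)
$b = 13$ ($b = 17 - 4 = 13$)
$- 37 \left(p{\left(-1 \right)} + b\right) = - 37 \left(\left(-1\right)^{2} + 13\right) = - 37 \left(1 + 13\right) = \left(-37\right) 14 = -518$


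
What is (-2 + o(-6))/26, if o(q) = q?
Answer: -4/13 ≈ -0.30769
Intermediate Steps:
(-2 + o(-6))/26 = (-2 - 6)/26 = (1/26)*(-8) = -4/13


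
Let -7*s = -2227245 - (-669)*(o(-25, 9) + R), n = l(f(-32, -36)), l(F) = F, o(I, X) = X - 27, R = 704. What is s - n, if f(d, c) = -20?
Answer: 1768451/7 ≈ 2.5264e+5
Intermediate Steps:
o(I, X) = -27 + X
n = -20
s = 1768311/7 (s = -(-2227245 - (-669)*((-27 + 9) + 704))/7 = -(-2227245 - (-669)*(-18 + 704))/7 = -(-2227245 - (-669)*686)/7 = -(-2227245 - 1*(-458934))/7 = -(-2227245 + 458934)/7 = -⅐*(-1768311) = 1768311/7 ≈ 2.5262e+5)
s - n = 1768311/7 - 1*(-20) = 1768311/7 + 20 = 1768451/7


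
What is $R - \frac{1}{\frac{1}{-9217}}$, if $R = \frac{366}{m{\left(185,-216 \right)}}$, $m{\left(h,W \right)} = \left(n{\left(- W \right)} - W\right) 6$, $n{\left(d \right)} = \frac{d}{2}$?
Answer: $\frac{2986369}{324} \approx 9217.2$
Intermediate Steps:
$n{\left(d \right)} = \frac{d}{2}$ ($n{\left(d \right)} = d \frac{1}{2} = \frac{d}{2}$)
$m{\left(h,W \right)} = - 9 W$ ($m{\left(h,W \right)} = \left(\frac{\left(-1\right) W}{2} - W\right) 6 = \left(- \frac{W}{2} - W\right) 6 = - \frac{3 W}{2} \cdot 6 = - 9 W$)
$R = \frac{61}{324}$ ($R = \frac{366}{\left(-9\right) \left(-216\right)} = \frac{366}{1944} = 366 \cdot \frac{1}{1944} = \frac{61}{324} \approx 0.18827$)
$R - \frac{1}{\frac{1}{-9217}} = \frac{61}{324} - \frac{1}{\frac{1}{-9217}} = \frac{61}{324} - \frac{1}{- \frac{1}{9217}} = \frac{61}{324} - -9217 = \frac{61}{324} + 9217 = \frac{2986369}{324}$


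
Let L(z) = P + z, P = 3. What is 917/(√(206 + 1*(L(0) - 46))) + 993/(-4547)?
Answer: -993/4547 + 917*√163/163 ≈ 71.607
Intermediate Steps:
L(z) = 3 + z
917/(√(206 + 1*(L(0) - 46))) + 993/(-4547) = 917/(√(206 + 1*((3 + 0) - 46))) + 993/(-4547) = 917/(√(206 + 1*(3 - 46))) + 993*(-1/4547) = 917/(√(206 + 1*(-43))) - 993/4547 = 917/(√(206 - 43)) - 993/4547 = 917/(√163) - 993/4547 = 917*(√163/163) - 993/4547 = 917*√163/163 - 993/4547 = -993/4547 + 917*√163/163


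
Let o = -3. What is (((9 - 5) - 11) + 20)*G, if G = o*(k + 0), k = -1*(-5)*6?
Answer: -1170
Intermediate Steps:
k = 30 (k = 5*6 = 30)
G = -90 (G = -3*(30 + 0) = -3*30 = -90)
(((9 - 5) - 11) + 20)*G = (((9 - 5) - 11) + 20)*(-90) = ((4 - 11) + 20)*(-90) = (-7 + 20)*(-90) = 13*(-90) = -1170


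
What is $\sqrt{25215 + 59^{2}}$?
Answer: $2 \sqrt{7174} \approx 169.4$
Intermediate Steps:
$\sqrt{25215 + 59^{2}} = \sqrt{25215 + 3481} = \sqrt{28696} = 2 \sqrt{7174}$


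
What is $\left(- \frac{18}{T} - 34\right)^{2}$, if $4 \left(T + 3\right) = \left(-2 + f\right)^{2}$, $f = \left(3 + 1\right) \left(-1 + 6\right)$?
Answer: $\frac{198025}{169} \approx 1171.7$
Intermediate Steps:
$f = 20$ ($f = 4 \cdot 5 = 20$)
$T = 78$ ($T = -3 + \frac{\left(-2 + 20\right)^{2}}{4} = -3 + \frac{18^{2}}{4} = -3 + \frac{1}{4} \cdot 324 = -3 + 81 = 78$)
$\left(- \frac{18}{T} - 34\right)^{2} = \left(- \frac{18}{78} - 34\right)^{2} = \left(\left(-18\right) \frac{1}{78} - 34\right)^{2} = \left(- \frac{3}{13} - 34\right)^{2} = \left(- \frac{445}{13}\right)^{2} = \frac{198025}{169}$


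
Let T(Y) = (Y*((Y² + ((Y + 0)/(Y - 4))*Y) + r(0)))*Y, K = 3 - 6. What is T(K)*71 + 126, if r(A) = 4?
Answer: 53280/7 ≈ 7611.4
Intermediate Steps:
K = -3
T(Y) = Y²*(4 + Y² + Y²/(-4 + Y)) (T(Y) = (Y*((Y² + ((Y + 0)/(Y - 4))*Y) + 4))*Y = (Y*((Y² + (Y/(-4 + Y))*Y) + 4))*Y = (Y*((Y² + Y²/(-4 + Y)) + 4))*Y = (Y*(4 + Y² + Y²/(-4 + Y)))*Y = Y²*(4 + Y² + Y²/(-4 + Y)))
T(K)*71 + 126 = ((-3)²*(-16 + (-3)³ - 3*(-3)² + 4*(-3))/(-4 - 3))*71 + 126 = (9*(-16 - 27 - 3*9 - 12)/(-7))*71 + 126 = (9*(-⅐)*(-16 - 27 - 27 - 12))*71 + 126 = (9*(-⅐)*(-82))*71 + 126 = (738/7)*71 + 126 = 52398/7 + 126 = 53280/7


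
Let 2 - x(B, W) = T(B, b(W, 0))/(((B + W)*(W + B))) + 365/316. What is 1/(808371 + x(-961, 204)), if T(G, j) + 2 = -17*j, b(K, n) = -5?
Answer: 181083484/146382790022419 ≈ 1.2371e-6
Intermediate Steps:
T(G, j) = -2 - 17*j
x(B, W) = 267/316 - 83/(B + W)**2 (x(B, W) = 2 - ((-2 - 17*(-5))/(((B + W)*(W + B))) + 365/316) = 2 - ((-2 + 85)/(((B + W)*(B + W))) + 365*(1/316)) = 2 - (83/((B + W)**2) + 365/316) = 2 - (83/(B + W)**2 + 365/316) = 2 - (365/316 + 83/(B + W)**2) = 2 + (-365/316 - 83/(B + W)**2) = 267/316 - 83/(B + W)**2)
1/(808371 + x(-961, 204)) = 1/(808371 + (267/316 - 83/(-961 + 204)**2)) = 1/(808371 + (267/316 - 83/(-757)**2)) = 1/(808371 + (267/316 - 83*1/573049)) = 1/(808371 + (267/316 - 83/573049)) = 1/(808371 + 152977855/181083484) = 1/(146382790022419/181083484) = 181083484/146382790022419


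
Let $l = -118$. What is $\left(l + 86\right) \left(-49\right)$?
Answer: $1568$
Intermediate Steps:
$\left(l + 86\right) \left(-49\right) = \left(-118 + 86\right) \left(-49\right) = \left(-32\right) \left(-49\right) = 1568$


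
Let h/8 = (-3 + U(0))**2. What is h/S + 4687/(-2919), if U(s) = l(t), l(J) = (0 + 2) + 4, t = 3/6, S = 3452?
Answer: -3992339/2519097 ≈ -1.5848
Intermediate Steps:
t = 1/2 (t = 3*(1/6) = 1/2 ≈ 0.50000)
l(J) = 6 (l(J) = 2 + 4 = 6)
U(s) = 6
h = 72 (h = 8*(-3 + 6)**2 = 8*3**2 = 8*9 = 72)
h/S + 4687/(-2919) = 72/3452 + 4687/(-2919) = 72*(1/3452) + 4687*(-1/2919) = 18/863 - 4687/2919 = -3992339/2519097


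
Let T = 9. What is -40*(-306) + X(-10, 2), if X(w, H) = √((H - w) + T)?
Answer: 12240 + √21 ≈ 12245.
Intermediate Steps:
X(w, H) = √(9 + H - w) (X(w, H) = √((H - w) + 9) = √(9 + H - w))
-40*(-306) + X(-10, 2) = -40*(-306) + √(9 + 2 - 1*(-10)) = 12240 + √(9 + 2 + 10) = 12240 + √21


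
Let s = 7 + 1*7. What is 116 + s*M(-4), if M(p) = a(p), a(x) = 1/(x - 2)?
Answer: 341/3 ≈ 113.67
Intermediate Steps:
a(x) = 1/(-2 + x)
s = 14 (s = 7 + 7 = 14)
M(p) = 1/(-2 + p)
116 + s*M(-4) = 116 + 14/(-2 - 4) = 116 + 14/(-6) = 116 + 14*(-⅙) = 116 - 7/3 = 341/3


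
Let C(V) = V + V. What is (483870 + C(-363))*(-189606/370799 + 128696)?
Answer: 23055708257357712/370799 ≈ 6.2178e+10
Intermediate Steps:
C(V) = 2*V
(483870 + C(-363))*(-189606/370799 + 128696) = (483870 + 2*(-363))*(-189606/370799 + 128696) = (483870 - 726)*(-189606*1/370799 + 128696) = 483144*(-189606/370799 + 128696) = 483144*(47720158498/370799) = 23055708257357712/370799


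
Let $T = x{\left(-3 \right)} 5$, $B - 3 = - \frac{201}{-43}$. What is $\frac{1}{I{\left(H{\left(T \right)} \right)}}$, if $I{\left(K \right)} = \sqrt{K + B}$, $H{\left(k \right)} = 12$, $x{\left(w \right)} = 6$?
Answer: $\frac{\sqrt{4042}}{282} \approx 0.22545$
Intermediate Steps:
$B = \frac{330}{43}$ ($B = 3 - \frac{201}{-43} = 3 - - \frac{201}{43} = 3 + \frac{201}{43} = \frac{330}{43} \approx 7.6744$)
$T = 30$ ($T = 6 \cdot 5 = 30$)
$I{\left(K \right)} = \sqrt{\frac{330}{43} + K}$ ($I{\left(K \right)} = \sqrt{K + \frac{330}{43}} = \sqrt{\frac{330}{43} + K}$)
$\frac{1}{I{\left(H{\left(T \right)} \right)}} = \frac{1}{\frac{1}{43} \sqrt{14190 + 1849 \cdot 12}} = \frac{1}{\frac{1}{43} \sqrt{14190 + 22188}} = \frac{1}{\frac{1}{43} \sqrt{36378}} = \frac{1}{\frac{1}{43} \cdot 3 \sqrt{4042}} = \frac{1}{\frac{3}{43} \sqrt{4042}} = \frac{\sqrt{4042}}{282}$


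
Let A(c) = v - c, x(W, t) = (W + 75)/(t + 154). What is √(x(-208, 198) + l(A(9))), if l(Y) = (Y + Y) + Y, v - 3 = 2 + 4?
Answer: I*√2926/88 ≈ 0.61469*I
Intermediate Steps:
v = 9 (v = 3 + (2 + 4) = 3 + 6 = 9)
x(W, t) = (75 + W)/(154 + t)
A(c) = 9 - c
l(Y) = 3*Y (l(Y) = 2*Y + Y = 3*Y)
√(x(-208, 198) + l(A(9))) = √((75 - 208)/(154 + 198) + 3*(9 - 1*9)) = √(-133/352 + 3*(9 - 9)) = √((1/352)*(-133) + 3*0) = √(-133/352 + 0) = √(-133/352) = I*√2926/88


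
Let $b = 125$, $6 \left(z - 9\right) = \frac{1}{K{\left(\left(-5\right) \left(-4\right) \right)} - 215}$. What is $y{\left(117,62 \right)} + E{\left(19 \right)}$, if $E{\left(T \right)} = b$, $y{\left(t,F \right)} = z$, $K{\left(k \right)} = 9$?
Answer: $\frac{165623}{1236} \approx 134.0$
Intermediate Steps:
$z = \frac{11123}{1236}$ ($z = 9 + \frac{1}{6 \left(9 - 215\right)} = 9 + \frac{1}{6 \left(-206\right)} = 9 + \frac{1}{6} \left(- \frac{1}{206}\right) = 9 - \frac{1}{1236} = \frac{11123}{1236} \approx 8.9992$)
$y{\left(t,F \right)} = \frac{11123}{1236}$
$E{\left(T \right)} = 125$
$y{\left(117,62 \right)} + E{\left(19 \right)} = \frac{11123}{1236} + 125 = \frac{165623}{1236}$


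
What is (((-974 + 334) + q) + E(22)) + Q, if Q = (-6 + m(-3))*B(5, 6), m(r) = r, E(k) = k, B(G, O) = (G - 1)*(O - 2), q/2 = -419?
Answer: -1600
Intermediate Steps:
q = -838 (q = 2*(-419) = -838)
B(G, O) = (-1 + G)*(-2 + O)
Q = -144 (Q = (-6 - 3)*(2 - 1*6 - 2*5 + 5*6) = -9*(2 - 6 - 10 + 30) = -9*16 = -144)
(((-974 + 334) + q) + E(22)) + Q = (((-974 + 334) - 838) + 22) - 144 = ((-640 - 838) + 22) - 144 = (-1478 + 22) - 144 = -1456 - 144 = -1600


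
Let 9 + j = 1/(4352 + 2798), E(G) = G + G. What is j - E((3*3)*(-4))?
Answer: 450451/7150 ≈ 63.000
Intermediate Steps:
E(G) = 2*G
j = -64349/7150 (j = -9 + 1/(4352 + 2798) = -9 + 1/7150 = -64349/7150 ≈ -8.9999)
j - E((3*3)*(-4)) = -64349/7150 - 2*(3*3)*(-4) = -64349/7150 - 2*9*(-4) = -64349/7150 - 2*(-36) = -64349/7150 - 1*(-72) = -64349/7150 + 72 = 450451/7150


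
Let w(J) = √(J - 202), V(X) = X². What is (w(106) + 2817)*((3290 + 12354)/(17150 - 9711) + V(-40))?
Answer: 33573129948/7439 + 47672176*I*√6/7439 ≈ 4.5131e+6 + 15697.0*I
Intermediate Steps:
w(J) = √(-202 + J)
(w(106) + 2817)*((3290 + 12354)/(17150 - 9711) + V(-40)) = (√(-202 + 106) + 2817)*((3290 + 12354)/(17150 - 9711) + (-40)²) = (√(-96) + 2817)*(15644/7439 + 1600) = (4*I*√6 + 2817)*(15644*(1/7439) + 1600) = (2817 + 4*I*√6)*(15644/7439 + 1600) = (2817 + 4*I*√6)*(11918044/7439) = 33573129948/7439 + 47672176*I*√6/7439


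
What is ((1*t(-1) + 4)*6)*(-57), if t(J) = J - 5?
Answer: 684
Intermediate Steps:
t(J) = -5 + J
((1*t(-1) + 4)*6)*(-57) = ((1*(-5 - 1) + 4)*6)*(-57) = ((1*(-6) + 4)*6)*(-57) = ((-6 + 4)*6)*(-57) = -2*6*(-57) = -12*(-57) = 684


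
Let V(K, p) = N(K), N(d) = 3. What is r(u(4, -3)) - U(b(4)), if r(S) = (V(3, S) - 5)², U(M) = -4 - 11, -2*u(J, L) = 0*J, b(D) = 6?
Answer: 19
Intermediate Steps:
u(J, L) = 0 (u(J, L) = -0*J = -½*0 = 0)
V(K, p) = 3
U(M) = -15
r(S) = 4 (r(S) = (3 - 5)² = (-2)² = 4)
r(u(4, -3)) - U(b(4)) = 4 - 1*(-15) = 4 + 15 = 19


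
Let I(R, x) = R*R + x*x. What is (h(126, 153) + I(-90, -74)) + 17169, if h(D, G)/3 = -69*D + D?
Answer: 5041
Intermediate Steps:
h(D, G) = -204*D (h(D, G) = 3*(-69*D + D) = 3*(-68*D) = -204*D)
I(R, x) = R² + x²
(h(126, 153) + I(-90, -74)) + 17169 = (-204*126 + ((-90)² + (-74)²)) + 17169 = (-25704 + (8100 + 5476)) + 17169 = (-25704 + 13576) + 17169 = -12128 + 17169 = 5041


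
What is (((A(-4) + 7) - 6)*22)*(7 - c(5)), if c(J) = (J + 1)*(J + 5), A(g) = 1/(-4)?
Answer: -1749/2 ≈ -874.50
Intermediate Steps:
A(g) = -1/4
c(J) = (1 + J)*(5 + J)
(((A(-4) + 7) - 6)*22)*(7 - c(5)) = (((-1/4 + 7) - 6)*22)*(7 - (5 + 5**2 + 6*5)) = ((27/4 - 6)*22)*(7 - (5 + 25 + 30)) = ((3/4)*22)*(7 - 1*60) = 33*(7 - 60)/2 = (33/2)*(-53) = -1749/2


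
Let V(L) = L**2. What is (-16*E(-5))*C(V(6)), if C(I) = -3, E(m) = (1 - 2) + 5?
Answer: 192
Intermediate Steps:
E(m) = 4 (E(m) = -1 + 5 = 4)
(-16*E(-5))*C(V(6)) = -16*4*(-3) = -64*(-3) = 192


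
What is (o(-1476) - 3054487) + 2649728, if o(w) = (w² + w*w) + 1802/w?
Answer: 2916865133/738 ≈ 3.9524e+6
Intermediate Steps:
o(w) = 2*w² + 1802/w (o(w) = (w² + w²) + 1802/w = 2*w² + 1802/w)
(o(-1476) - 3054487) + 2649728 = (2*(901 + (-1476)³)/(-1476) - 3054487) + 2649728 = (2*(-1/1476)*(901 - 3215578176) - 3054487) + 2649728 = (2*(-1/1476)*(-3215577275) - 3054487) + 2649728 = (3215577275/738 - 3054487) + 2649728 = 961365869/738 + 2649728 = 2916865133/738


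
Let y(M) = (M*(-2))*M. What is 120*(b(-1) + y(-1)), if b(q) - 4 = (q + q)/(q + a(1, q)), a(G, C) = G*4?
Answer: 160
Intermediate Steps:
a(G, C) = 4*G
b(q) = 4 + 2*q/(4 + q) (b(q) = 4 + (q + q)/(q + 4*1) = 4 + (2*q)/(q + 4) = 4 + (2*q)/(4 + q) = 4 + 2*q/(4 + q))
y(M) = -2*M² (y(M) = (-2*M)*M = -2*M²)
120*(b(-1) + y(-1)) = 120*(2*(8 + 3*(-1))/(4 - 1) - 2*(-1)²) = 120*(2*(8 - 3)/3 - 2*1) = 120*(2*(⅓)*5 - 2) = 120*(10/3 - 2) = 120*(4/3) = 160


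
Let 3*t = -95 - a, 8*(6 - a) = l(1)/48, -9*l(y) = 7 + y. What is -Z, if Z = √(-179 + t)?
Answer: -I*√275617/36 ≈ -14.583*I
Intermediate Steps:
l(y) = -7/9 - y/9 (l(y) = -(7 + y)/9 = -7/9 - y/9)
a = 2593/432 (a = 6 - (-7/9 - ⅑*1)/(8*48) = 6 - (-7/9 - ⅑)/(8*48) = 6 - (-1)/(9*48) = 6 - ⅛*(-1/54) = 6 + 1/432 = 2593/432 ≈ 6.0023)
t = -43633/1296 (t = (-95 - 1*2593/432)/3 = (-95 - 2593/432)/3 = (⅓)*(-43633/432) = -43633/1296 ≈ -33.667)
Z = I*√275617/36 (Z = √(-179 - 43633/1296) = √(-275617/1296) = I*√275617/36 ≈ 14.583*I)
-Z = -I*√275617/36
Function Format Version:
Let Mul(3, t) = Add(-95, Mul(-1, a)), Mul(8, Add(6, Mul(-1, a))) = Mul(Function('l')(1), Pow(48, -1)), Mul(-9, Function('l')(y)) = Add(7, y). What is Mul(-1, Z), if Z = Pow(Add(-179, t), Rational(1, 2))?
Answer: Mul(Rational(-1, 36), I, Pow(275617, Rational(1, 2))) ≈ Mul(-14.583, I)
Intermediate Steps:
Function('l')(y) = Add(Rational(-7, 9), Mul(Rational(-1, 9), y)) (Function('l')(y) = Mul(Rational(-1, 9), Add(7, y)) = Add(Rational(-7, 9), Mul(Rational(-1, 9), y)))
a = Rational(2593, 432) (a = Add(6, Mul(Rational(-1, 8), Mul(Add(Rational(-7, 9), Mul(Rational(-1, 9), 1)), Pow(48, -1)))) = Add(6, Mul(Rational(-1, 8), Mul(Add(Rational(-7, 9), Rational(-1, 9)), Rational(1, 48)))) = Add(6, Mul(Rational(-1, 8), Mul(Rational(-8, 9), Rational(1, 48)))) = Add(6, Mul(Rational(-1, 8), Rational(-1, 54))) = Add(6, Rational(1, 432)) = Rational(2593, 432) ≈ 6.0023)
t = Rational(-43633, 1296) (t = Mul(Rational(1, 3), Add(-95, Mul(-1, Rational(2593, 432)))) = Mul(Rational(1, 3), Add(-95, Rational(-2593, 432))) = Mul(Rational(1, 3), Rational(-43633, 432)) = Rational(-43633, 1296) ≈ -33.667)
Z = Mul(Rational(1, 36), I, Pow(275617, Rational(1, 2))) (Z = Pow(Add(-179, Rational(-43633, 1296)), Rational(1, 2)) = Pow(Rational(-275617, 1296), Rational(1, 2)) = Mul(Rational(1, 36), I, Pow(275617, Rational(1, 2))) ≈ Mul(14.583, I))
Mul(-1, Z) = Mul(-1, Mul(Rational(1, 36), I, Pow(275617, Rational(1, 2)))) = Mul(Rational(-1, 36), I, Pow(275617, Rational(1, 2)))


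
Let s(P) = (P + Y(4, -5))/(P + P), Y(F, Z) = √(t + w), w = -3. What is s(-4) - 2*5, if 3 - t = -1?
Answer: -77/8 ≈ -9.6250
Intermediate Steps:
t = 4 (t = 3 - 1*(-1) = 3 + 1 = 4)
Y(F, Z) = 1 (Y(F, Z) = √(4 - 3) = √1 = 1)
s(P) = (1 + P)/(2*P) (s(P) = (P + 1)/(P + P) = (1 + P)/((2*P)) = (1 + P)*(1/(2*P)) = (1 + P)/(2*P))
s(-4) - 2*5 = (½)*(1 - 4)/(-4) - 2*5 = (½)*(-¼)*(-3) - 10 = 3/8 - 10 = -77/8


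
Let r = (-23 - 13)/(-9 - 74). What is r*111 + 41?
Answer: 7399/83 ≈ 89.145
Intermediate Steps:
r = 36/83 (r = -36/(-83) = -36*(-1/83) = 36/83 ≈ 0.43373)
r*111 + 41 = (36/83)*111 + 41 = 3996/83 + 41 = 7399/83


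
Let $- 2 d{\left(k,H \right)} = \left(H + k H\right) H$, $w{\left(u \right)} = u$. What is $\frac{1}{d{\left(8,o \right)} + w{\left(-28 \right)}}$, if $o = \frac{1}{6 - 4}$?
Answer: $- \frac{8}{233} \approx -0.034335$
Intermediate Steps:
$o = \frac{1}{2} \approx 0.5$
$d{\left(k,H \right)} = - \frac{H \left(H + H k\right)}{2}$ ($d{\left(k,H \right)} = - \frac{\left(H + k H\right) H}{2} = - \frac{\left(H + H k\right) H}{2} = - \frac{H \left(H + H k\right)}{2}$)
$\frac{1}{d{\left(8,o \right)} + w{\left(-28 \right)}} = \frac{1}{\frac{-1 - 8}{2 \cdot 4} - 28} = \frac{1}{\frac{1}{2} \cdot \frac{1}{4} \left(-1 - 8\right) - 28} = \frac{1}{\frac{1}{2} \cdot \frac{1}{4} \left(-9\right) - 28} = \frac{1}{- \frac{9}{8} - 28} = \frac{1}{- \frac{233}{8}} = - \frac{8}{233}$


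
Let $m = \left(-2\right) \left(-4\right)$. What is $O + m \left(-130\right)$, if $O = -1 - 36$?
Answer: $-1077$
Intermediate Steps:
$O = -37$ ($O = -1 - 36 = -37$)
$m = 8$
$O + m \left(-130\right) = -37 + 8 \left(-130\right) = -37 - 1040 = -1077$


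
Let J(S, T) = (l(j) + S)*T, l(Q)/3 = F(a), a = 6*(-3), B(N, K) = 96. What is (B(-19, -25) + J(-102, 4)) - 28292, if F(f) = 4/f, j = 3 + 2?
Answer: -85820/3 ≈ -28607.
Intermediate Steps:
j = 5
a = -18
l(Q) = -⅔ (l(Q) = 3*(4/(-18)) = 3*(4*(-1/18)) = 3*(-2/9) = -⅔)
J(S, T) = T*(-⅔ + S) (J(S, T) = (-⅔ + S)*T = T*(-⅔ + S))
(B(-19, -25) + J(-102, 4)) - 28292 = (96 + (⅓)*4*(-2 + 3*(-102))) - 28292 = (96 + (⅓)*4*(-2 - 306)) - 28292 = (96 + (⅓)*4*(-308)) - 28292 = (96 - 1232/3) - 28292 = -944/3 - 28292 = -85820/3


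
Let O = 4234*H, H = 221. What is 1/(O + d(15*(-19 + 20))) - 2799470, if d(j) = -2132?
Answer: -2613534801539/933582 ≈ -2.7995e+6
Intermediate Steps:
O = 935714 (O = 4234*221 = 935714)
1/(O + d(15*(-19 + 20))) - 2799470 = 1/(935714 - 2132) - 2799470 = 1/933582 - 2799470 = -2613534801539/933582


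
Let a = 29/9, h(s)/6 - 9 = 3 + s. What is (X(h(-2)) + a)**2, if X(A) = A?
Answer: 323761/81 ≈ 3997.1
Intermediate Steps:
h(s) = 72 + 6*s (h(s) = 54 + 6*(3 + s) = 54 + (18 + 6*s) = 72 + 6*s)
a = 29/9 (a = 29*(1/9) = 29/9 ≈ 3.2222)
(X(h(-2)) + a)**2 = ((72 + 6*(-2)) + 29/9)**2 = ((72 - 12) + 29/9)**2 = (60 + 29/9)**2 = (569/9)**2 = 323761/81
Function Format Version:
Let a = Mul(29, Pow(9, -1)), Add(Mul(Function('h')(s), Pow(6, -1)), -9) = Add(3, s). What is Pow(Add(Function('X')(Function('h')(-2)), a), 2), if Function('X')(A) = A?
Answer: Rational(323761, 81) ≈ 3997.1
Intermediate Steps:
Function('h')(s) = Add(72, Mul(6, s)) (Function('h')(s) = Add(54, Mul(6, Add(3, s))) = Add(54, Add(18, Mul(6, s))) = Add(72, Mul(6, s)))
a = Rational(29, 9) (a = Mul(29, Rational(1, 9)) = Rational(29, 9) ≈ 3.2222)
Pow(Add(Function('X')(Function('h')(-2)), a), 2) = Pow(Add(Add(72, Mul(6, -2)), Rational(29, 9)), 2) = Pow(Add(Add(72, -12), Rational(29, 9)), 2) = Pow(Add(60, Rational(29, 9)), 2) = Pow(Rational(569, 9), 2) = Rational(323761, 81)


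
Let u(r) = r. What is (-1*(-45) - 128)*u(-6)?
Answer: 498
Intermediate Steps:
(-1*(-45) - 128)*u(-6) = (-1*(-45) - 128)*(-6) = (45 - 128)*(-6) = -83*(-6) = 498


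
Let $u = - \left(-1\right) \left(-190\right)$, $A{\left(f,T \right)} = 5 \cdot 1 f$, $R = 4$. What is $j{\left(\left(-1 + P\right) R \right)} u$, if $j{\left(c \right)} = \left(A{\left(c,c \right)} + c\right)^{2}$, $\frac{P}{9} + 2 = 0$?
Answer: $-39507840$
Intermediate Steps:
$P = -18$ ($P = -18 + 9 \cdot 0 = -18 + 0 = -18$)
$A{\left(f,T \right)} = 5 f$
$j{\left(c \right)} = 36 c^{2}$ ($j{\left(c \right)} = \left(5 c + c\right)^{2} = \left(6 c\right)^{2} = 36 c^{2}$)
$u = -190$ ($u = \left(-1\right) 190 = -190$)
$j{\left(\left(-1 + P\right) R \right)} u = 36 \left(\left(-1 - 18\right) 4\right)^{2} \left(-190\right) = 36 \left(\left(-19\right) 4\right)^{2} \left(-190\right) = 36 \left(-76\right)^{2} \left(-190\right) = 36 \cdot 5776 \left(-190\right) = 207936 \left(-190\right) = -39507840$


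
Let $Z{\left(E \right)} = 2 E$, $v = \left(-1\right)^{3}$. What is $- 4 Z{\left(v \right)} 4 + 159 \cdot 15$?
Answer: $2417$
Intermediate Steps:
$v = -1$
$- 4 Z{\left(v \right)} 4 + 159 \cdot 15 = - 4 \cdot 2 \left(-1\right) 4 + 159 \cdot 15 = \left(-4\right) \left(-2\right) 4 + 2385 = 8 \cdot 4 + 2385 = 32 + 2385 = 2417$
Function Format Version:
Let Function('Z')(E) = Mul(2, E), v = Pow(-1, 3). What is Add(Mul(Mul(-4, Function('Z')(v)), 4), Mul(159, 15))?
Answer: 2417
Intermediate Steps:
v = -1
Add(Mul(Mul(-4, Function('Z')(v)), 4), Mul(159, 15)) = Add(Mul(Mul(-4, Mul(2, -1)), 4), Mul(159, 15)) = Add(Mul(Mul(-4, -2), 4), 2385) = Add(Mul(8, 4), 2385) = Add(32, 2385) = 2417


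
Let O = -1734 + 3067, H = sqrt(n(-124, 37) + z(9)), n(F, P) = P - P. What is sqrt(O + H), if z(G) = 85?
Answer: sqrt(1333 + sqrt(85)) ≈ 36.636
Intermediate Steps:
n(F, P) = 0
H = sqrt(85) (H = sqrt(0 + 85) = sqrt(85) ≈ 9.2195)
O = 1333
sqrt(O + H) = sqrt(1333 + sqrt(85))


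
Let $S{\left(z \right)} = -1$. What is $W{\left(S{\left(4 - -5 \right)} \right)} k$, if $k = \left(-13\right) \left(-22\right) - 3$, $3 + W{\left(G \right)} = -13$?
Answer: $-4528$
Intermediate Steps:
$W{\left(G \right)} = -16$ ($W{\left(G \right)} = -3 - 13 = -16$)
$k = 283$ ($k = 286 - 3 = 283$)
$W{\left(S{\left(4 - -5 \right)} \right)} k = \left(-16\right) 283 = -4528$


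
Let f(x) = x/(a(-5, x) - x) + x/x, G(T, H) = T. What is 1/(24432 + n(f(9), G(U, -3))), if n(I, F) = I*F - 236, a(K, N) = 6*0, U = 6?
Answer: 1/24196 ≈ 4.1329e-5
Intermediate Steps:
a(K, N) = 0
f(x) = 0 (f(x) = x/(0 - x) + x/x = x/((-x)) + 1 = x*(-1/x) + 1 = -1 + 1 = 0)
n(I, F) = -236 + F*I (n(I, F) = F*I - 236 = -236 + F*I)
1/(24432 + n(f(9), G(U, -3))) = 1/(24432 + (-236 + 6*0)) = 1/(24432 + (-236 + 0)) = 1/(24432 - 236) = 1/24196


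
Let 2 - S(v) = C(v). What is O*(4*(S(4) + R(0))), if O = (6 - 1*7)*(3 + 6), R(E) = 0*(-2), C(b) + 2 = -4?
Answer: -288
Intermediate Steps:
C(b) = -6 (C(b) = -2 - 4 = -6)
S(v) = 8 (S(v) = 2 - 1*(-6) = 2 + 6 = 8)
R(E) = 0
O = -9 (O = (6 - 7)*9 = -1*9 = -9)
O*(4*(S(4) + R(0))) = -36*(8 + 0) = -36*8 = -9*32 = -288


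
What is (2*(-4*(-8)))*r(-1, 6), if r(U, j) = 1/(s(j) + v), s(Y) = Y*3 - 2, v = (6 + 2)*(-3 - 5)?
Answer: -4/3 ≈ -1.3333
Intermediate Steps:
v = -64 (v = 8*(-8) = -64)
s(Y) = -2 + 3*Y (s(Y) = 3*Y - 2 = -2 + 3*Y)
r(U, j) = 1/(-66 + 3*j) (r(U, j) = 1/((-2 + 3*j) - 64) = 1/(-66 + 3*j))
(2*(-4*(-8)))*r(-1, 6) = (2*(-4*(-8)))*(1/(3*(-22 + 6))) = (2*32)*((⅓)/(-16)) = 64*((⅓)*(-1/16)) = 64*(-1/48) = -4/3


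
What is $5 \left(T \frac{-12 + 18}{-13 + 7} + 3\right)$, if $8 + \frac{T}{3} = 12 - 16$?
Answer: $195$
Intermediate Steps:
$T = -36$ ($T = -24 + 3 \left(12 - 16\right) = -24 + 3 \left(-4\right) = -24 - 12 = -36$)
$5 \left(T \frac{-12 + 18}{-13 + 7} + 3\right) = 5 \left(- 36 \frac{-12 + 18}{-13 + 7} + 3\right) = 5 \left(- 36 \frac{6}{-6} + 3\right) = 5 \left(- 36 \cdot 6 \left(- \frac{1}{6}\right) + 3\right) = 5 \left(\left(-36\right) \left(-1\right) + 3\right) = 5 \left(36 + 3\right) = 5 \cdot 39 = 195$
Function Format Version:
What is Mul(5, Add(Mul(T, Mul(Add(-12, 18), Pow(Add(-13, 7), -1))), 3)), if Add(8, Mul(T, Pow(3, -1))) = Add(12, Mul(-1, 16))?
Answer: 195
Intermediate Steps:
T = -36 (T = Add(-24, Mul(3, Add(12, Mul(-1, 16)))) = Add(-24, Mul(3, Add(12, -16))) = Add(-24, Mul(3, -4)) = Add(-24, -12) = -36)
Mul(5, Add(Mul(T, Mul(Add(-12, 18), Pow(Add(-13, 7), -1))), 3)) = Mul(5, Add(Mul(-36, Mul(Add(-12, 18), Pow(Add(-13, 7), -1))), 3)) = Mul(5, Add(Mul(-36, Mul(6, Pow(-6, -1))), 3)) = Mul(5, Add(Mul(-36, Mul(6, Rational(-1, 6))), 3)) = Mul(5, Add(Mul(-36, -1), 3)) = Mul(5, Add(36, 3)) = Mul(5, 39) = 195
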